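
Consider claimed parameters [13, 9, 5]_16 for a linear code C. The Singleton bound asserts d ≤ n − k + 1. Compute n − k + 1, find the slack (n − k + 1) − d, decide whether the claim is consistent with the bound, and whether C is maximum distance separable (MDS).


Singleton RHS = n − k + 1 = 5, slack = 0, bound satisfied, MDS.

Singleton bound: d ≤ n − k + 1.
Here n = 13, k = 9, so n − k + 1 = 5.
Given d = 5, check d ≤ 5: YES.
Slack = (n − k + 1) − d = 0.
The code is MDS (slack = 0).
Description: the claimed parameters are [13, 9, 5]_16; such a code would be MDS (meets Singleton bound).


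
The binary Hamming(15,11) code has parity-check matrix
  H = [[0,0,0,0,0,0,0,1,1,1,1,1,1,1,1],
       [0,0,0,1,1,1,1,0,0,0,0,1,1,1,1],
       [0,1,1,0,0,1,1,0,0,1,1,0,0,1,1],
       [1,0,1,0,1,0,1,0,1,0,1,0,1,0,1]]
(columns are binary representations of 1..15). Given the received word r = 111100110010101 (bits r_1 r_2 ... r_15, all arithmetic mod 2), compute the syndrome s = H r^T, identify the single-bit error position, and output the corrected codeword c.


s = (0, 0, 1, 0)^T, error position = 2, corrected codeword c = 101100110010101

Compute s = H r^T mod 2 one row at a time:
  s_1 = 1 + 0 + 0 + 1 + 0 + 1 + 0 + 1 = 4 ≡ 0 (mod 2).
  s_2 = 1 + 0 + 0 + 1 + 0 + 1 + 0 + 1 = 4 ≡ 0 (mod 2).
  s_3 = 1 + 1 + 0 + 1 + 0 + 1 + 0 + 1 = 5 ≡ 1 (mod 2).
  s_4 = 1 + 1 + 0 + 1 + 0 + 1 + 1 + 1 = 6 ≡ 0 (mod 2).
s = (0, 0, 1, 0)^T — this equals column 2 of H (binary 0010), so error is at position 2.
Correct: flip bit 2 of r = 111100110010101 to get c = 101100110010101.


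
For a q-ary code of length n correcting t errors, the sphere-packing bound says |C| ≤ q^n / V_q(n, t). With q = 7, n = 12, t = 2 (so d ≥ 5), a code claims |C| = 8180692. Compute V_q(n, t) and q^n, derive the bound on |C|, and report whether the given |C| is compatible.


V_q(n, t) = 2449, q^n = 13841287201, Hamming bound = 5651811, |C| = 8180692 > bound (violated).

Step 1: Compute V_q(n, t) = Σ_{j=0}^2 C(n, j) (q−1)^j.
  j = 0: C(12,0)·(6)^0 = 1·1 = 1.
  j = 1: C(12,1)·(6)^1 = 12·6 = 72.
  j = 2: C(12,2)·(6)^2 = 66·36 = 2376.
  V_q(n, t) = 1 + 72 + 2376 = 2449.
Step 2: q^n = 7^12 = 13841287201.
Step 3: Hamming bound ⌊q^n / V_q(n,t)⌋ = ⌊13841287201/2449⌋ = 5651811.
Step 4: Compare |C| = 8180692 to 5651811: violated.
The claimed |C| lies above the Hamming bound, so no 7-ary code of length 12 with d ≥ 5 can have 8180692 codewords.


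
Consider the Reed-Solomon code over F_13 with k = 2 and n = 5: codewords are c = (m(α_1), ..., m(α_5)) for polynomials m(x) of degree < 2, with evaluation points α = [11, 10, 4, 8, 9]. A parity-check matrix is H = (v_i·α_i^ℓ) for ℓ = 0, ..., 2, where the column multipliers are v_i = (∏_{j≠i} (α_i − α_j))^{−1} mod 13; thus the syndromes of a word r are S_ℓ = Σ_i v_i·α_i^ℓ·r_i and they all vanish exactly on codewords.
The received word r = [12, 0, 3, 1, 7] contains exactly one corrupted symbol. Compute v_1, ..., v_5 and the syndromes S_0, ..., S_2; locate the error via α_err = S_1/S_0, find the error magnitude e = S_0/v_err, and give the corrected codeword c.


S = (2, 9, 8), error at position 1, error magnitude e = 6, c = [6, 0, 3, 1, 7].

Step 1: column multipliers v_i = (∏_{j≠i}(α_i − α_j))^{−1} mod 13.
  i = 1 (α = 11): (11−10)(11−4)(11−8)(11−9) = 1·7·3·2 = 42 ≡ 3, so v_1 = 3^{−1} = 9 (mod 13).
  i = 2 (α = 10): (10−11)(10−4)(10−8)(10−9) = (−1)·6·2·1 = −12 ≡ 1, so v_2 = 1^{−1} = 1 (mod 13).
  i = 3 (α = 4): (4−11)(4−10)(4−8)(4−9) = (−7)·(−6)·(−4)·(−5) = 840 ≡ 8, so v_3 = 8^{−1} = 5 (mod 13).
  i = 4 (α = 8): (8−11)(8−10)(8−4)(8−9) = (−3)·(−2)·4·(−1) = −24 ≡ 2, so v_4 = 2^{−1} = 7 (mod 13).
  i = 5 (α = 9): (9−11)(9−10)(9−4)(9−8) = (−2)·(−1)·5·1 = 10 ≡ 10, so v_5 = 10^{−1} = 4 (mod 13).
  v = [9, 1, 5, 7, 4].
Step 2: syndromes of r = [12, 0, 3, 1, 7] (all sums mod 13).
  S_0 = Σ v_i r_i = 9·12 + 1·0 + 5·3 + 7·1 + 4·7 = 158 ≡ 2.
  S_1 = Σ v_i α_i r_i = 9·11·12 + 1·10·0 + 5·4·3 + 7·8·1 + 4·9·7 = 1556 ≡ 9.
  α_i^2 mod 13 = [4, 9, 3, 12, 3].
  S_2 = Σ v_i α_i^2 r_i = 9·4·12 + 1·9·0 + 5·3·3 + 7·12·1 + 4·3·7 = 645 ≡ 8.
  S = (2, 9, 8) ≠ 0, so r is not a codeword (an error is present).
Step 3: locate the error. For a single error e at position i, S_ℓ = v_i·e·α_i^ℓ, so α_err = S_1/S_0.
  S_0^{−1} = 2^{−1} = 7 (mod 13), so α_err = 9·7 = 63 ≡ 11 = α_1. Error position i = 1.
  Consistency check: S_2/S_1 = 8·3 = 24 ≡ 11 = α_err ✓ (single-error assumption holds).
Step 4: error magnitude e = S_0/v_1 = S_0·∏_{j≠1}(α_1 − α_j) = 2·3 = 6 ≡ 6 (mod 13).
Step 5: correct position 1: c_1 = r_1 − e = 12 − 6 ≡ 6 (mod 13). Hence c = [6, 0, 3, 1, 7].
  Check: interpolating c through the α_i gives m(x) = 5 + 6·x (degree < 2) with m(α_i) = c_i for every i, so c is indeed a codeword.


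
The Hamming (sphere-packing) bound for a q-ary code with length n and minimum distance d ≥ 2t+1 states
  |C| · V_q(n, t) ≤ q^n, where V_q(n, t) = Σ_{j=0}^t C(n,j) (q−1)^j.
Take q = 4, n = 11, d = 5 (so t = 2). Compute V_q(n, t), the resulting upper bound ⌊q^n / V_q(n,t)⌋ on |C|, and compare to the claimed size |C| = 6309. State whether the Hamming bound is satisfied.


V_q(n, t) = 529, q^n = 4194304, Hamming bound = 7928, |C| = 6309 ≤ bound (satisfied).

Step 1: Compute V_q(n, t) = Σ_{j=0}^2 C(n, j) (q−1)^j.
  j = 0: C(11,0)·(3)^0 = 1·1 = 1.
  j = 1: C(11,1)·(3)^1 = 11·3 = 33.
  j = 2: C(11,2)·(3)^2 = 55·9 = 495.
  V_q(n, t) = 1 + 33 + 495 = 529.
Step 2: q^n = 4^11 = 4194304.
Step 3: Hamming bound ⌊q^n / V_q(n,t)⌋ = ⌊4194304/529⌋ = 7928.
Step 4: Compare |C| = 6309 to 7928: satisfied.
The claimed |C| lies below the Hamming bound.


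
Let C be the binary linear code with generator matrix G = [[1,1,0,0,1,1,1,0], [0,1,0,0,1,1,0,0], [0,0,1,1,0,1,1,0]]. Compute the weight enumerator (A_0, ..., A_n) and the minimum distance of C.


Weight distribution: A_0 = 1, A_2 = 1, A_3 = 1, A_4 = 2, A_5 = 3. Minimum distance d = 2.

Enumerate all 2^3 = 8 messages m ∈ F_2^3.
For each, compute codeword c = mG in F_2^8, then tally its weight.
  m = 000 → c = 00000000, weight = 0.
  m = 100 → c = 11001110, weight = 5.
  m = 010 → c = 01001100, weight = 3.
  m = 110 → c = 10000010, weight = 2.
  m = 001 → c = 00110110, weight = 4.
  m = 101 → c = 11111000, weight = 5.
  m = 011 → c = 01111010, weight = 5.
  m = 111 → c = 10110100, weight = 4.
Tally weights:
  weight 0: 1 codewords.
  weight 2: 1 codewords.
  weight 3: 1 codewords.
  weight 4: 2 codewords.
  weight 5: 3 codewords.
Minimum distance d = smallest w > 0 with A_w > 0 = 2.
Sanity: Σ A_w = 8 = 2^3 = 8 ✓.


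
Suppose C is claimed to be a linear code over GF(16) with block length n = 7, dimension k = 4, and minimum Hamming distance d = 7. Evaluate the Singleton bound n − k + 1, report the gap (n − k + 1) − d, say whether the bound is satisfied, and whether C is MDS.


Singleton RHS = n − k + 1 = 4, slack = -3, bound violated (no such code; not MDS).

Singleton bound: d ≤ n − k + 1.
Here n = 7, k = 4, so n − k + 1 = 4.
Given d = 7, check d ≤ 4: NO.
Slack = (n − k + 1) − d = -3.
The slack is negative: d = 7 exceeds n − k + 1 = 4 by 3, so the Singleton bound is violated and no linear [7, 4, 7]_16 code can exist. In particular it is not MDS (MDS requires d = n − k + 1 exactly).
Description: the claimed parameters are [7, 4, 7]_16; such a code would be impossible (violates the Singleton bound).


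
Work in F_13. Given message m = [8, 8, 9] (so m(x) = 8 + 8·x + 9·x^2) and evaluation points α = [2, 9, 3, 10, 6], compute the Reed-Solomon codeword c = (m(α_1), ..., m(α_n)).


c = [8, 3, 9, 0, 3]

Message polynomial: m(x) = 8 + 8·x + 9·x^2 (mod 13).
For each evaluation point α_i, compute m(α_i) mod 13:
  α_1 = 2: Horner steps 9 → 0 → 8, so m(2) = 8.
  α_2 = 9: Horner steps 9 → 11 → 3, so m(9) = 3.
  α_3 = 3: Horner steps 9 → 9 → 9, so m(3) = 9.
  α_4 = 10: Horner steps 9 → 7 → 0, so m(10) = 0.
  α_5 = 6: Horner steps 9 → 10 → 3, so m(6) = 3.
Codeword c = [8, 3, 9, 0, 3] ∈ F_13^5.


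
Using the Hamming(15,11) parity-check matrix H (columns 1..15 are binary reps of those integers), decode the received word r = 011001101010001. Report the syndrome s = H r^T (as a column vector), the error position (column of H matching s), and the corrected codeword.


s = (1, 1, 0, 1)^T, error position = 13, corrected codeword c = 011001101010101

Compute s = H r^T mod 2 one row at a time:
  s_1 = 0 + 1 + 0 + 1 + 0 + 0 + 0 + 1 = 3 ≡ 1 (mod 2).
  s_2 = 0 + 0 + 1 + 1 + 0 + 0 + 0 + 1 = 3 ≡ 1 (mod 2).
  s_3 = 1 + 1 + 1 + 1 + 0 + 1 + 0 + 1 = 6 ≡ 0 (mod 2).
  s_4 = 0 + 1 + 0 + 1 + 1 + 1 + 0 + 1 = 5 ≡ 1 (mod 2).
s = (1, 1, 0, 1)^T — this equals column 13 of H (binary 1101), so error is at position 13.
Correct: flip bit 13 of r = 011001101010001 to get c = 011001101010101.


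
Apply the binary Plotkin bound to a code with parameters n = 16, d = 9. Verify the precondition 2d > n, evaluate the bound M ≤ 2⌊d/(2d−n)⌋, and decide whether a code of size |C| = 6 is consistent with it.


Plotkin bound M ≤ 8; given |C| = 6 ≤ bound (satisfied).

Check applicability: 2d = 18, n = 16.
2d − n = 2 > 0, so Plotkin applies.
Compute d/(2d−n) = 9/2 ≈ 4.5000.
⌊d/(2d−n)⌋ = 4.
Plotkin bound: M ≤ 2·4 = 8.
Given |C| = 6, check: satisfied.
This |C| is below the Plotkin bound.


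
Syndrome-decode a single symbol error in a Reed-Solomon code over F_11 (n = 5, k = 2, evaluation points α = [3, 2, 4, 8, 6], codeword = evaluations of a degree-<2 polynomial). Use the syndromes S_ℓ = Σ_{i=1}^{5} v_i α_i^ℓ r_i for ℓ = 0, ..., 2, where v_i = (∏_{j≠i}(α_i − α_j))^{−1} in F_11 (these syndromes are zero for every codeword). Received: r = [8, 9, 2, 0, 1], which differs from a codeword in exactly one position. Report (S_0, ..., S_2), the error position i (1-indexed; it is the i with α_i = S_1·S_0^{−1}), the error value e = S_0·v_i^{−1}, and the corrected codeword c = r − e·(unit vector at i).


S = (7, 3, 6), error at position 2, error magnitude e = 6, c = [8, 3, 2, 0, 1].

Step 1: column multipliers v_i = (∏_{j≠i}(α_i − α_j))^{−1} mod 11.
  i = 1 (α = 3): (3−2)(3−4)(3−8)(3−6) = 1·(−1)·(−5)·(−3) = −15 ≡ 7, so v_1 = 7^{−1} = 8 (mod 11).
  i = 2 (α = 2): (2−3)(2−4)(2−8)(2−6) = (−1)·(−2)·(−6)·(−4) = 48 ≡ 4, so v_2 = 4^{−1} = 3 (mod 11).
  i = 3 (α = 4): (4−3)(4−2)(4−8)(4−6) = 1·2·(−4)·(−2) = 16 ≡ 5, so v_3 = 5^{−1} = 9 (mod 11).
  i = 4 (α = 8): (8−3)(8−2)(8−4)(8−6) = 5·6·4·2 = 240 ≡ 9, so v_4 = 9^{−1} = 5 (mod 11).
  i = 5 (α = 6): (6−3)(6−2)(6−4)(6−8) = 3·4·2·(−2) = −48 ≡ 7, so v_5 = 7^{−1} = 8 (mod 11).
  v = [8, 3, 9, 5, 8].
Step 2: syndromes of r = [8, 9, 2, 0, 1] (all sums mod 11).
  S_0 = Σ v_i r_i = 8·8 + 3·9 + 9·2 + 5·0 + 8·1 = 117 ≡ 7.
  S_1 = Σ v_i α_i r_i = 8·3·8 + 3·2·9 + 9·4·2 + 5·8·0 + 8·6·1 = 366 ≡ 3.
  α_i^2 mod 11 = [9, 4, 5, 9, 3].
  S_2 = Σ v_i α_i^2 r_i = 8·9·8 + 3·4·9 + 9·5·2 + 5·9·0 + 8·3·1 = 798 ≡ 6.
  S = (7, 3, 6) ≠ 0, so r is not a codeword (an error is present).
Step 3: locate the error. For a single error e at position i, S_ℓ = v_i·e·α_i^ℓ, so α_err = S_1/S_0.
  S_0^{−1} = 7^{−1} = 8 (mod 11), so α_err = 3·8 = 24 ≡ 2 = α_2. Error position i = 2.
  Consistency check: S_2/S_1 = 6·4 = 24 ≡ 2 = α_err ✓ (single-error assumption holds).
Step 4: error magnitude e = S_0/v_2 = S_0·∏_{j≠2}(α_2 − α_j) = 7·4 = 28 ≡ 6 (mod 11).
Step 5: correct position 2: c_2 = r_2 − e = 9 − 6 ≡ 3 (mod 11). Hence c = [8, 3, 2, 0, 1].
  Check: interpolating c through the α_i gives m(x) = 4 + 5·x (degree < 2) with m(α_i) = c_i for every i, so c is indeed a codeword.


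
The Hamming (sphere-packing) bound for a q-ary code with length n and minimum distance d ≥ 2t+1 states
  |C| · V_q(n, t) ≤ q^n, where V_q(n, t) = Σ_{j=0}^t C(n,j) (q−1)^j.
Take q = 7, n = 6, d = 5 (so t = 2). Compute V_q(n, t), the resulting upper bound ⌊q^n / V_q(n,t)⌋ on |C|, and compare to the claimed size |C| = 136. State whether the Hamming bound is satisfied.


V_q(n, t) = 577, q^n = 117649, Hamming bound = 203, |C| = 136 ≤ bound (satisfied).

Step 1: Compute V_q(n, t) = Σ_{j=0}^2 C(n, j) (q−1)^j.
  j = 0: C(6,0)·(6)^0 = 1·1 = 1.
  j = 1: C(6,1)·(6)^1 = 6·6 = 36.
  j = 2: C(6,2)·(6)^2 = 15·36 = 540.
  V_q(n, t) = 1 + 36 + 540 = 577.
Step 2: q^n = 7^6 = 117649.
Step 3: Hamming bound ⌊q^n / V_q(n,t)⌋ = ⌊117649/577⌋ = 203.
Step 4: Compare |C| = 136 to 203: satisfied.
The claimed |C| lies below the Hamming bound.


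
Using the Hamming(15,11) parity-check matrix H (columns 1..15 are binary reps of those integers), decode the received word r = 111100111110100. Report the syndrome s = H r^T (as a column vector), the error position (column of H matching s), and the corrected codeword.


s = (1, 1, 1, 0)^T, error position = 14, corrected codeword c = 111100111110110

Compute s = H r^T mod 2 one row at a time:
  s_1 = 1 + 1 + 1 + 1 + 0 + 1 + 0 + 0 = 5 ≡ 1 (mod 2).
  s_2 = 1 + 0 + 0 + 1 + 0 + 1 + 0 + 0 = 3 ≡ 1 (mod 2).
  s_3 = 1 + 1 + 0 + 1 + 1 + 1 + 0 + 0 = 5 ≡ 1 (mod 2).
  s_4 = 1 + 1 + 0 + 1 + 1 + 1 + 1 + 0 = 6 ≡ 0 (mod 2).
s = (1, 1, 1, 0)^T — this equals column 14 of H (binary 1110), so error is at position 14.
Correct: flip bit 14 of r = 111100111110100 to get c = 111100111110110.


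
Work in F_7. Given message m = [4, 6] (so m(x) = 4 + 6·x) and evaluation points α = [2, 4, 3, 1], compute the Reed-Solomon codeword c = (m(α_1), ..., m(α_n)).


c = [2, 0, 1, 3]

Message polynomial: m(x) = 4 + 6·x (mod 7).
For each evaluation point α_i, compute m(α_i) mod 7:
  α_1 = 2: Horner steps 6 → 2, so m(2) = 2.
  α_2 = 4: Horner steps 6 → 0, so m(4) = 0.
  α_3 = 3: Horner steps 6 → 1, so m(3) = 1.
  α_4 = 1: Horner steps 6 → 3, so m(1) = 3.
Codeword c = [2, 0, 1, 3] ∈ F_7^4.


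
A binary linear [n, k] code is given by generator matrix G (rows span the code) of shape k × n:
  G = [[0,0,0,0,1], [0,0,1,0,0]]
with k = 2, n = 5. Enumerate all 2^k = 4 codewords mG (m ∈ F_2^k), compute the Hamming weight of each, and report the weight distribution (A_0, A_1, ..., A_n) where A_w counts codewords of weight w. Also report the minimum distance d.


Weight distribution: A_0 = 1, A_1 = 2, A_2 = 1. Minimum distance d = 1.

Enumerate all 2^2 = 4 messages m ∈ F_2^2.
For each, compute codeword c = mG in F_2^5, then tally its weight.
  m = 00 → c = 00000, weight = 0.
  m = 10 → c = 00001, weight = 1.
  m = 01 → c = 00100, weight = 1.
  m = 11 → c = 00101, weight = 2.
Tally weights:
  weight 0: 1 codewords.
  weight 1: 2 codewords.
  weight 2: 1 codewords.
Minimum distance d = smallest w > 0 with A_w > 0 = 1.
Sanity: Σ A_w = 4 = 2^2 = 4 ✓.


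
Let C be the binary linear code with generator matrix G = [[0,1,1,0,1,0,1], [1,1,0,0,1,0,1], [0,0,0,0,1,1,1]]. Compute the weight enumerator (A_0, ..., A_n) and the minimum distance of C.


Weight distribution: A_0 = 1, A_2 = 1, A_3 = 3, A_4 = 2, A_5 = 1. Minimum distance d = 2.

Enumerate all 2^3 = 8 messages m ∈ F_2^3.
For each, compute codeword c = mG in F_2^7, then tally its weight.
  m = 000 → c = 0000000, weight = 0.
  m = 100 → c = 0110101, weight = 4.
  m = 010 → c = 1100101, weight = 4.
  m = 110 → c = 1010000, weight = 2.
  m = 001 → c = 0000111, weight = 3.
  m = 101 → c = 0110010, weight = 3.
  m = 011 → c = 1100010, weight = 3.
  m = 111 → c = 1010111, weight = 5.
Tally weights:
  weight 0: 1 codewords.
  weight 2: 1 codewords.
  weight 3: 3 codewords.
  weight 4: 2 codewords.
  weight 5: 1 codewords.
Minimum distance d = smallest w > 0 with A_w > 0 = 2.
Sanity: Σ A_w = 8 = 2^3 = 8 ✓.


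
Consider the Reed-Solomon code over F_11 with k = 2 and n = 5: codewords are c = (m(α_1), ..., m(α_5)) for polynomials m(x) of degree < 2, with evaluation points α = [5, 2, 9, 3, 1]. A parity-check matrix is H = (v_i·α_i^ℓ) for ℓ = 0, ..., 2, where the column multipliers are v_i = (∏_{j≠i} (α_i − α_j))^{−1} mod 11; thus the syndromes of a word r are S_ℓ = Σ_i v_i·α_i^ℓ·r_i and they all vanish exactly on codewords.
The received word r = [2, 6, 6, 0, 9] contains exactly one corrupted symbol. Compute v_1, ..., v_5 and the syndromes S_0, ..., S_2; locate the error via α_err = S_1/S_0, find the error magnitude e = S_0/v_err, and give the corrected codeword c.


S = (7, 3, 6), error at position 2, error magnitude e = 7, c = [2, 10, 6, 0, 9].

Step 1: column multipliers v_i = (∏_{j≠i}(α_i − α_j))^{−1} mod 11.
  i = 1 (α = 5): (5−2)(5−9)(5−3)(5−1) = 3·(−4)·2·4 = −96 ≡ 3, so v_1 = 3^{−1} = 4 (mod 11).
  i = 2 (α = 2): (2−5)(2−9)(2−3)(2−1) = (−3)·(−7)·(−1)·1 = −21 ≡ 1, so v_2 = 1^{−1} = 1 (mod 11).
  i = 3 (α = 9): (9−5)(9−2)(9−3)(9−1) = 4·7·6·8 = 1344 ≡ 2, so v_3 = 2^{−1} = 6 (mod 11).
  i = 4 (α = 3): (3−5)(3−2)(3−9)(3−1) = (−2)·1·(−6)·2 = 24 ≡ 2, so v_4 = 2^{−1} = 6 (mod 11).
  i = 5 (α = 1): (1−5)(1−2)(1−9)(1−3) = (−4)·(−1)·(−8)·(−2) = 64 ≡ 9, so v_5 = 9^{−1} = 5 (mod 11).
  v = [4, 1, 6, 6, 5].
Step 2: syndromes of r = [2, 6, 6, 0, 9] (all sums mod 11).
  S_0 = Σ v_i r_i = 4·2 + 1·6 + 6·6 + 6·0 + 5·9 = 95 ≡ 7.
  S_1 = Σ v_i α_i r_i = 4·5·2 + 1·2·6 + 6·9·6 + 6·3·0 + 5·1·9 = 421 ≡ 3.
  α_i^2 mod 11 = [3, 4, 4, 9, 1].
  S_2 = Σ v_i α_i^2 r_i = 4·3·2 + 1·4·6 + 6·4·6 + 6·9·0 + 5·1·9 = 237 ≡ 6.
  S = (7, 3, 6) ≠ 0, so r is not a codeword (an error is present).
Step 3: locate the error. For a single error e at position i, S_ℓ = v_i·e·α_i^ℓ, so α_err = S_1/S_0.
  S_0^{−1} = 7^{−1} = 8 (mod 11), so α_err = 3·8 = 24 ≡ 2 = α_2. Error position i = 2.
  Consistency check: S_2/S_1 = 6·4 = 24 ≡ 2 = α_err ✓ (single-error assumption holds).
Step 4: error magnitude e = S_0/v_2 = S_0·∏_{j≠2}(α_2 − α_j) = 7·1 = 7 ≡ 7 (mod 11).
Step 5: correct position 2: c_2 = r_2 − e = 6 − 7 ≡ 10 (mod 11). Hence c = [2, 10, 6, 0, 9].
  Check: interpolating c through the α_i gives m(x) = 8 + 1·x (degree < 2) with m(α_i) = c_i for every i, so c is indeed a codeword.


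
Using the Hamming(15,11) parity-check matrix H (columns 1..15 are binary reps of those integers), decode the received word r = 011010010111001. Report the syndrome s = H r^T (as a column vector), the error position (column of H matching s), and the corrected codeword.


s = (1, 1, 1, 0)^T, error position = 14, corrected codeword c = 011010010111011

Compute s = H r^T mod 2 one row at a time:
  s_1 = 1 + 0 + 1 + 1 + 1 + 0 + 0 + 1 = 5 ≡ 1 (mod 2).
  s_2 = 0 + 1 + 0 + 0 + 1 + 0 + 0 + 1 = 3 ≡ 1 (mod 2).
  s_3 = 1 + 1 + 0 + 0 + 1 + 1 + 0 + 1 = 5 ≡ 1 (mod 2).
  s_4 = 0 + 1 + 1 + 0 + 0 + 1 + 0 + 1 = 4 ≡ 0 (mod 2).
s = (1, 1, 1, 0)^T — this equals column 14 of H (binary 1110), so error is at position 14.
Correct: flip bit 14 of r = 011010010111001 to get c = 011010010111011.


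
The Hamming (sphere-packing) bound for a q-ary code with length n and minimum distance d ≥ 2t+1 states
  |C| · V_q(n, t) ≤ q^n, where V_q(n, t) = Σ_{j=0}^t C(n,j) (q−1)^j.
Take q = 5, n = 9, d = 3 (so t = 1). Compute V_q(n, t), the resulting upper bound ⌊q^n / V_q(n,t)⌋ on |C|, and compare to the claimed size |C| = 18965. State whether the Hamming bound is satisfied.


V_q(n, t) = 37, q^n = 1953125, Hamming bound = 52787, |C| = 18965 ≤ bound (satisfied).

Step 1: Compute V_q(n, t) = Σ_{j=0}^1 C(n, j) (q−1)^j.
  j = 0: C(9,0)·(4)^0 = 1·1 = 1.
  j = 1: C(9,1)·(4)^1 = 9·4 = 36.
  V_q(n, t) = 1 + 36 = 37.
Step 2: q^n = 5^9 = 1953125.
Step 3: Hamming bound ⌊q^n / V_q(n,t)⌋ = ⌊1953125/37⌋ = 52787.
Step 4: Compare |C| = 18965 to 52787: satisfied.
The claimed |C| lies below the Hamming bound.


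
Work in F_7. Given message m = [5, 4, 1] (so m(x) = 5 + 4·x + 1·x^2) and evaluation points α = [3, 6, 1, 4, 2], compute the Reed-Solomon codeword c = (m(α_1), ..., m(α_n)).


c = [5, 2, 3, 2, 3]

Message polynomial: m(x) = 5 + 4·x + 1·x^2 (mod 7).
For each evaluation point α_i, compute m(α_i) mod 7:
  α_1 = 3: Horner steps 1 → 0 → 5, so m(3) = 5.
  α_2 = 6: Horner steps 1 → 3 → 2, so m(6) = 2.
  α_3 = 1: Horner steps 1 → 5 → 3, so m(1) = 3.
  α_4 = 4: Horner steps 1 → 1 → 2, so m(4) = 2.
  α_5 = 2: Horner steps 1 → 6 → 3, so m(2) = 3.
Codeword c = [5, 2, 3, 2, 3] ∈ F_7^5.


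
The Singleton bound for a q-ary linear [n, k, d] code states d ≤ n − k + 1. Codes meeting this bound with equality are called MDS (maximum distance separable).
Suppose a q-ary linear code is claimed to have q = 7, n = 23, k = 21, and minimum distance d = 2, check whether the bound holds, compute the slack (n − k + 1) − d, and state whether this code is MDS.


Singleton RHS = n − k + 1 = 3, slack = 1, bound satisfied, not MDS.

Singleton bound: d ≤ n − k + 1.
Here n = 23, k = 21, so n − k + 1 = 3.
Given d = 2, check d ≤ 3: YES.
Slack = (n − k + 1) − d = 1.
The code is NOT MDS (slack = 1 > 0).
Description: the claimed parameters are [23, 21, 2]_7; such a code would be non-MDS.


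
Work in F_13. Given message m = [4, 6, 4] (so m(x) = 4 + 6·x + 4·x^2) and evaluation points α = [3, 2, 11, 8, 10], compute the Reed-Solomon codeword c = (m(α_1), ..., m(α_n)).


c = [6, 6, 8, 9, 9]

Message polynomial: m(x) = 4 + 6·x + 4·x^2 (mod 13).
For each evaluation point α_i, compute m(α_i) mod 13:
  α_1 = 3: Horner steps 4 → 5 → 6, so m(3) = 6.
  α_2 = 2: Horner steps 4 → 1 → 6, so m(2) = 6.
  α_3 = 11: Horner steps 4 → 11 → 8, so m(11) = 8.
  α_4 = 8: Horner steps 4 → 12 → 9, so m(8) = 9.
  α_5 = 10: Horner steps 4 → 7 → 9, so m(10) = 9.
Codeword c = [6, 6, 8, 9, 9] ∈ F_13^5.


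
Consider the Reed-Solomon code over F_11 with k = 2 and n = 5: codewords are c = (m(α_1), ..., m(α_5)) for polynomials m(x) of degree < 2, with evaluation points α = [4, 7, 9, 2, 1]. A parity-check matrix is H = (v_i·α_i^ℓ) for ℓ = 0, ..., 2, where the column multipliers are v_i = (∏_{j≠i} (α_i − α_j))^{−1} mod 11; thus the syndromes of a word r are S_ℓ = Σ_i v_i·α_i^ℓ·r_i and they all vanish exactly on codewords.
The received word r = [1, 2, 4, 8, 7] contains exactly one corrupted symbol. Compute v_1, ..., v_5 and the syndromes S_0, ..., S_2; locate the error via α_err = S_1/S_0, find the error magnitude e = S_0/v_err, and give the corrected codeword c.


S = (1, 4, 5), error at position 1, error magnitude e = 2, c = [10, 2, 4, 8, 7].

Step 1: column multipliers v_i = (∏_{j≠i}(α_i − α_j))^{−1} mod 11.
  i = 1 (α = 4): (4−7)(4−9)(4−2)(4−1) = (−3)·(−5)·2·3 = 90 ≡ 2, so v_1 = 2^{−1} = 6 (mod 11).
  i = 2 (α = 7): (7−4)(7−9)(7−2)(7−1) = 3·(−2)·5·6 = −180 ≡ 7, so v_2 = 7^{−1} = 8 (mod 11).
  i = 3 (α = 9): (9−4)(9−7)(9−2)(9−1) = 5·2·7·8 = 560 ≡ 10, so v_3 = 10^{−1} = 10 (mod 11).
  i = 4 (α = 2): (2−4)(2−7)(2−9)(2−1) = (−2)·(−5)·(−7)·1 = −70 ≡ 7, so v_4 = 7^{−1} = 8 (mod 11).
  i = 5 (α = 1): (1−4)(1−7)(1−9)(1−2) = (−3)·(−6)·(−8)·(−1) = 144 ≡ 1, so v_5 = 1^{−1} = 1 (mod 11).
  v = [6, 8, 10, 8, 1].
Step 2: syndromes of r = [1, 2, 4, 8, 7] (all sums mod 11).
  S_0 = Σ v_i r_i = 6·1 + 8·2 + 10·4 + 8·8 + 1·7 = 133 ≡ 1.
  S_1 = Σ v_i α_i r_i = 6·4·1 + 8·7·2 + 10·9·4 + 8·2·8 + 1·1·7 = 631 ≡ 4.
  α_i^2 mod 11 = [5, 5, 4, 4, 1].
  S_2 = Σ v_i α_i^2 r_i = 6·5·1 + 8·5·2 + 10·4·4 + 8·4·8 + 1·1·7 = 533 ≡ 5.
  S = (1, 4, 5) ≠ 0, so r is not a codeword (an error is present).
Step 3: locate the error. For a single error e at position i, S_ℓ = v_i·e·α_i^ℓ, so α_err = S_1/S_0.
  S_0^{−1} = 1^{−1} = 1 (mod 11), so α_err = 4·1 = 4 ≡ 4 = α_1. Error position i = 1.
  Consistency check: S_2/S_1 = 5·3 = 15 ≡ 4 = α_err ✓ (single-error assumption holds).
Step 4: error magnitude e = S_0/v_1 = S_0·∏_{j≠1}(α_1 − α_j) = 1·2 = 2 ≡ 2 (mod 11).
Step 5: correct position 1: c_1 = r_1 − e = 1 − 2 ≡ 10 (mod 11). Hence c = [10, 2, 4, 8, 7].
  Check: interpolating c through the α_i gives m(x) = 6 + 1·x (degree < 2) with m(α_i) = c_i for every i, so c is indeed a codeword.


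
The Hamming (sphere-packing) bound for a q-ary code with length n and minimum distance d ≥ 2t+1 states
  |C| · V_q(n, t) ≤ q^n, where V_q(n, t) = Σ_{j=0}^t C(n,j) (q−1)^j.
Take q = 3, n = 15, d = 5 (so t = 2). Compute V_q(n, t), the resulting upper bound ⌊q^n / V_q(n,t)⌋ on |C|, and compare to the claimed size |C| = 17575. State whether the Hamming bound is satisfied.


V_q(n, t) = 451, q^n = 14348907, Hamming bound = 31815, |C| = 17575 ≤ bound (satisfied).

Step 1: Compute V_q(n, t) = Σ_{j=0}^2 C(n, j) (q−1)^j.
  j = 0: C(15,0)·(2)^0 = 1·1 = 1.
  j = 1: C(15,1)·(2)^1 = 15·2 = 30.
  j = 2: C(15,2)·(2)^2 = 105·4 = 420.
  V_q(n, t) = 1 + 30 + 420 = 451.
Step 2: q^n = 3^15 = 14348907.
Step 3: Hamming bound ⌊q^n / V_q(n,t)⌋ = ⌊14348907/451⌋ = 31815.
Step 4: Compare |C| = 17575 to 31815: satisfied.
The claimed |C| lies below the Hamming bound.


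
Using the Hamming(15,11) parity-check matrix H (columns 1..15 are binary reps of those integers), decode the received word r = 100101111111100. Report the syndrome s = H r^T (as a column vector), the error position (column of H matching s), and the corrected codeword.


s = (0, 1, 0, 1)^T, error position = 5, corrected codeword c = 100111111111100

Compute s = H r^T mod 2 one row at a time:
  s_1 = 1 + 1 + 1 + 1 + 1 + 1 + 0 + 0 = 6 ≡ 0 (mod 2).
  s_2 = 1 + 0 + 1 + 1 + 1 + 1 + 0 + 0 = 5 ≡ 1 (mod 2).
  s_3 = 0 + 0 + 1 + 1 + 1 + 1 + 0 + 0 = 4 ≡ 0 (mod 2).
  s_4 = 1 + 0 + 0 + 1 + 1 + 1 + 1 + 0 = 5 ≡ 1 (mod 2).
s = (0, 1, 0, 1)^T — this equals column 5 of H (binary 0101), so error is at position 5.
Correct: flip bit 5 of r = 100101111111100 to get c = 100111111111100.


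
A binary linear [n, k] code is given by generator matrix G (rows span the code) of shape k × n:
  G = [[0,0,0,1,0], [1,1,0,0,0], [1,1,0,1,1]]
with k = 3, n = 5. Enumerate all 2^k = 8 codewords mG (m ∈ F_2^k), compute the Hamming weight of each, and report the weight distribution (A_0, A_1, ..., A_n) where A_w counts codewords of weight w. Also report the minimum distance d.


Weight distribution: A_0 = 1, A_1 = 2, A_2 = 2, A_3 = 2, A_4 = 1. Minimum distance d = 1.

Enumerate all 2^3 = 8 messages m ∈ F_2^3.
For each, compute codeword c = mG in F_2^5, then tally its weight.
  m = 000 → c = 00000, weight = 0.
  m = 100 → c = 00010, weight = 1.
  m = 010 → c = 11000, weight = 2.
  m = 110 → c = 11010, weight = 3.
  m = 001 → c = 11011, weight = 4.
  m = 101 → c = 11001, weight = 3.
  m = 011 → c = 00011, weight = 2.
  m = 111 → c = 00001, weight = 1.
Tally weights:
  weight 0: 1 codewords.
  weight 1: 2 codewords.
  weight 2: 2 codewords.
  weight 3: 2 codewords.
  weight 4: 1 codewords.
Minimum distance d = smallest w > 0 with A_w > 0 = 1.
Sanity: Σ A_w = 8 = 2^3 = 8 ✓.


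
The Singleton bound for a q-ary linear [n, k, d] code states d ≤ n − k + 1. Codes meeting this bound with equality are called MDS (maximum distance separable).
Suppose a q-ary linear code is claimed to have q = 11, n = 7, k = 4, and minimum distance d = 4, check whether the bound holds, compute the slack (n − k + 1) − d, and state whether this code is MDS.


Singleton RHS = n − k + 1 = 4, slack = 0, bound satisfied, MDS.

Singleton bound: d ≤ n − k + 1.
Here n = 7, k = 4, so n − k + 1 = 4.
Given d = 4, check d ≤ 4: YES.
Slack = (n − k + 1) − d = 0.
The code is MDS (slack = 0).
Description: the claimed parameters are [7, 4, 4]_11; such a code would be MDS (meets Singleton bound).


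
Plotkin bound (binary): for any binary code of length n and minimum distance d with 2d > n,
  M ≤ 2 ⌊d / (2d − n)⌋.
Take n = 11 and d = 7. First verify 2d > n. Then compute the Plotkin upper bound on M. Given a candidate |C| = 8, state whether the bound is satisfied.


Plotkin bound M ≤ 4; given |C| = 8 > bound (violated).

Check applicability: 2d = 14, n = 11.
2d − n = 3 > 0, so Plotkin applies.
Compute d/(2d−n) = 7/3 ≈ 2.3333.
⌊d/(2d−n)⌋ = 2.
Plotkin bound: M ≤ 2·2 = 4.
Given |C| = 8, check: VIOLATED.
This |C| is above the Plotkin bound, so no binary code with n = 11, d = 7 and 8 codewords exists.


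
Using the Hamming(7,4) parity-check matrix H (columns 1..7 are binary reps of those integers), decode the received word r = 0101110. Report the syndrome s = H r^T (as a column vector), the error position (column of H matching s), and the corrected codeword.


s = (1, 0, 1)^T, error position = 5, corrected codeword c = 0101010

Compute s = H r^T mod 2 one row at a time:
  s_1 = 1 + 1 + 1 + 0 = 3 ≡ 1 (mod 2).
  s_2 = 1 + 0 + 1 + 0 = 2 ≡ 0 (mod 2).
  s_3 = 0 + 0 + 1 + 0 = 1 ≡ 1 (mod 2).
s = (1, 0, 1)^T — this equals column 5 of H (binary 101), so error is at position 5.
Correct: flip bit 5 of r = 0101110 to get c = 0101010.


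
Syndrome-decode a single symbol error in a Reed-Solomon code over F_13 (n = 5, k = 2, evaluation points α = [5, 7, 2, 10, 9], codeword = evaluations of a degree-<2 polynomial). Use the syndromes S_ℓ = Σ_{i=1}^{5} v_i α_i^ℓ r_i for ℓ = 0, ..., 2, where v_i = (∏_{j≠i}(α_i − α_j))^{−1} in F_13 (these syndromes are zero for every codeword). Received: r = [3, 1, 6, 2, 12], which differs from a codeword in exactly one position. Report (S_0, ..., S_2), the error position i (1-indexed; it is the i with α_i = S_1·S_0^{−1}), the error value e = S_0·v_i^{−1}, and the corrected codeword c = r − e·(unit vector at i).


S = (10, 9, 12), error at position 4, error magnitude e = 4, c = [3, 1, 6, 11, 12].

Step 1: column multipliers v_i = (∏_{j≠i}(α_i − α_j))^{−1} mod 13.
  i = 1 (α = 5): (5−7)(5−2)(5−10)(5−9) = (−2)·3·(−5)·(−4) = −120 ≡ 10, so v_1 = 10^{−1} = 4 (mod 13).
  i = 2 (α = 7): (7−5)(7−2)(7−10)(7−9) = 2·5·(−3)·(−2) = 60 ≡ 8, so v_2 = 8^{−1} = 5 (mod 13).
  i = 3 (α = 2): (2−5)(2−7)(2−10)(2−9) = (−3)·(−5)·(−8)·(−7) = 840 ≡ 8, so v_3 = 8^{−1} = 5 (mod 13).
  i = 4 (α = 10): (10−5)(10−7)(10−2)(10−9) = 5·3·8·1 = 120 ≡ 3, so v_4 = 3^{−1} = 9 (mod 13).
  i = 5 (α = 9): (9−5)(9−7)(9−2)(9−10) = 4·2·7·(−1) = −56 ≡ 9, so v_5 = 9^{−1} = 3 (mod 13).
  v = [4, 5, 5, 9, 3].
Step 2: syndromes of r = [3, 1, 6, 2, 12] (all sums mod 13).
  S_0 = Σ v_i r_i = 4·3 + 5·1 + 5·6 + 9·2 + 3·12 = 101 ≡ 10.
  S_1 = Σ v_i α_i r_i = 4·5·3 + 5·7·1 + 5·2·6 + 9·10·2 + 3·9·12 = 659 ≡ 9.
  α_i^2 mod 13 = [12, 10, 4, 9, 3].
  S_2 = Σ v_i α_i^2 r_i = 4·12·3 + 5·10·1 + 5·4·6 + 9·9·2 + 3·3·12 = 584 ≡ 12.
  S = (10, 9, 12) ≠ 0, so r is not a codeword (an error is present).
Step 3: locate the error. For a single error e at position i, S_ℓ = v_i·e·α_i^ℓ, so α_err = S_1/S_0.
  S_0^{−1} = 10^{−1} = 4 (mod 13), so α_err = 9·4 = 36 ≡ 10 = α_4. Error position i = 4.
  Consistency check: S_2/S_1 = 12·3 = 36 ≡ 10 = α_err ✓ (single-error assumption holds).
Step 4: error magnitude e = S_0/v_4 = S_0·∏_{j≠4}(α_4 − α_j) = 10·3 = 30 ≡ 4 (mod 13).
Step 5: correct position 4: c_4 = r_4 − e = 2 − 4 ≡ 11 (mod 13). Hence c = [3, 1, 6, 11, 12].
  Check: interpolating c through the α_i gives m(x) = 8 + 12·x (degree < 2) with m(α_i) = c_i for every i, so c is indeed a codeword.


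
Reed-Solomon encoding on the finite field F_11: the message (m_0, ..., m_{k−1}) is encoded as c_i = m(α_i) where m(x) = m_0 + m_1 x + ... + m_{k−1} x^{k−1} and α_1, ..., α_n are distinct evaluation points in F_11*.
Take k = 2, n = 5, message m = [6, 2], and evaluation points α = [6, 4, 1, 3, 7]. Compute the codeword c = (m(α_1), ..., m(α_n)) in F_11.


c = [7, 3, 8, 1, 9]

Message polynomial: m(x) = 6 + 2·x (mod 11).
For each evaluation point α_i, compute m(α_i) mod 11:
  α_1 = 6: Horner steps 2 → 7, so m(6) = 7.
  α_2 = 4: Horner steps 2 → 3, so m(4) = 3.
  α_3 = 1: Horner steps 2 → 8, so m(1) = 8.
  α_4 = 3: Horner steps 2 → 1, so m(3) = 1.
  α_5 = 7: Horner steps 2 → 9, so m(7) = 9.
Codeword c = [7, 3, 8, 1, 9] ∈ F_11^5.


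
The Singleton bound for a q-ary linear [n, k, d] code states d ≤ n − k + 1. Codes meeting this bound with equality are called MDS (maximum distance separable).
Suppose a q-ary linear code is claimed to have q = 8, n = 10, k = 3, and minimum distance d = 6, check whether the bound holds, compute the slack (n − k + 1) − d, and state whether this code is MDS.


Singleton RHS = n − k + 1 = 8, slack = 2, bound satisfied, not MDS.

Singleton bound: d ≤ n − k + 1.
Here n = 10, k = 3, so n − k + 1 = 8.
Given d = 6, check d ≤ 8: YES.
Slack = (n − k + 1) − d = 2.
The code is NOT MDS (slack = 2 > 0).
Description: the claimed parameters are [10, 3, 6]_8; such a code would be non-MDS.


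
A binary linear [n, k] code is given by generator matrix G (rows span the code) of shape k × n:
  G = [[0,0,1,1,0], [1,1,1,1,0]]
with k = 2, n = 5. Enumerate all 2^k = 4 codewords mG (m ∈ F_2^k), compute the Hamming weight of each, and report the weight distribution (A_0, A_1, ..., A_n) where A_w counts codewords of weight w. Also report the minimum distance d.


Weight distribution: A_0 = 1, A_2 = 2, A_4 = 1. Minimum distance d = 2.

Enumerate all 2^2 = 4 messages m ∈ F_2^2.
For each, compute codeword c = mG in F_2^5, then tally its weight.
  m = 00 → c = 00000, weight = 0.
  m = 10 → c = 00110, weight = 2.
  m = 01 → c = 11110, weight = 4.
  m = 11 → c = 11000, weight = 2.
Tally weights:
  weight 0: 1 codewords.
  weight 2: 2 codewords.
  weight 4: 1 codewords.
Minimum distance d = smallest w > 0 with A_w > 0 = 2.
Sanity: Σ A_w = 4 = 2^2 = 4 ✓.


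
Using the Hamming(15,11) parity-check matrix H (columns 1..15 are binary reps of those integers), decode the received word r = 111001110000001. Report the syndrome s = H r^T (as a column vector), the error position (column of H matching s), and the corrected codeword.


s = (0, 1, 1, 0)^T, error position = 6, corrected codeword c = 111000110000001

Compute s = H r^T mod 2 one row at a time:
  s_1 = 1 + 0 + 0 + 0 + 0 + 0 + 0 + 1 = 2 ≡ 0 (mod 2).
  s_2 = 0 + 0 + 1 + 1 + 0 + 0 + 0 + 1 = 3 ≡ 1 (mod 2).
  s_3 = 1 + 1 + 1 + 1 + 0 + 0 + 0 + 1 = 5 ≡ 1 (mod 2).
  s_4 = 1 + 1 + 0 + 1 + 0 + 0 + 0 + 1 = 4 ≡ 0 (mod 2).
s = (0, 1, 1, 0)^T — this equals column 6 of H (binary 0110), so error is at position 6.
Correct: flip bit 6 of r = 111001110000001 to get c = 111000110000001.


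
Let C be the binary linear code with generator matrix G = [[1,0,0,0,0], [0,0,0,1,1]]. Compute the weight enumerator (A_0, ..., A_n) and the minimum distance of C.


Weight distribution: A_0 = 1, A_1 = 1, A_2 = 1, A_3 = 1. Minimum distance d = 1.

Enumerate all 2^2 = 4 messages m ∈ F_2^2.
For each, compute codeword c = mG in F_2^5, then tally its weight.
  m = 00 → c = 00000, weight = 0.
  m = 10 → c = 10000, weight = 1.
  m = 01 → c = 00011, weight = 2.
  m = 11 → c = 10011, weight = 3.
Tally weights:
  weight 0: 1 codewords.
  weight 1: 1 codewords.
  weight 2: 1 codewords.
  weight 3: 1 codewords.
Minimum distance d = smallest w > 0 with A_w > 0 = 1.
Sanity: Σ A_w = 4 = 2^2 = 4 ✓.


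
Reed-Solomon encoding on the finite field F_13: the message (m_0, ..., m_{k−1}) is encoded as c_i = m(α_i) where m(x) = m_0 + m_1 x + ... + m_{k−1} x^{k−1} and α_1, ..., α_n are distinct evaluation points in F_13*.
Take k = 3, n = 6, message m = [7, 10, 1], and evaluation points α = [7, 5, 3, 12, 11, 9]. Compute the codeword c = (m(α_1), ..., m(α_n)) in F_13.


c = [9, 4, 7, 11, 4, 9]

Message polynomial: m(x) = 7 + 10·x + 1·x^2 (mod 13).
For each evaluation point α_i, compute m(α_i) mod 13:
  α_1 = 7: Horner steps 1 → 4 → 9, so m(7) = 9.
  α_2 = 5: Horner steps 1 → 2 → 4, so m(5) = 4.
  α_3 = 3: Horner steps 1 → 0 → 7, so m(3) = 7.
  α_4 = 12: Horner steps 1 → 9 → 11, so m(12) = 11.
  α_5 = 11: Horner steps 1 → 8 → 4, so m(11) = 4.
  α_6 = 9: Horner steps 1 → 6 → 9, so m(9) = 9.
Codeword c = [9, 4, 7, 11, 4, 9] ∈ F_13^6.


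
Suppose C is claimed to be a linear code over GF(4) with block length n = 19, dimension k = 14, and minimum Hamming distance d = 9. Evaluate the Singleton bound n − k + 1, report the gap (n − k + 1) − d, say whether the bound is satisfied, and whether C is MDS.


Singleton RHS = n − k + 1 = 6, slack = -3, bound violated (no such code; not MDS).

Singleton bound: d ≤ n − k + 1.
Here n = 19, k = 14, so n − k + 1 = 6.
Given d = 9, check d ≤ 6: NO.
Slack = (n − k + 1) − d = -3.
The slack is negative: d = 9 exceeds n − k + 1 = 6 by 3, so the Singleton bound is violated and no linear [19, 14, 9]_4 code can exist. In particular it is not MDS (MDS requires d = n − k + 1 exactly).
Description: the claimed parameters are [19, 14, 9]_4; such a code would be impossible (violates the Singleton bound).


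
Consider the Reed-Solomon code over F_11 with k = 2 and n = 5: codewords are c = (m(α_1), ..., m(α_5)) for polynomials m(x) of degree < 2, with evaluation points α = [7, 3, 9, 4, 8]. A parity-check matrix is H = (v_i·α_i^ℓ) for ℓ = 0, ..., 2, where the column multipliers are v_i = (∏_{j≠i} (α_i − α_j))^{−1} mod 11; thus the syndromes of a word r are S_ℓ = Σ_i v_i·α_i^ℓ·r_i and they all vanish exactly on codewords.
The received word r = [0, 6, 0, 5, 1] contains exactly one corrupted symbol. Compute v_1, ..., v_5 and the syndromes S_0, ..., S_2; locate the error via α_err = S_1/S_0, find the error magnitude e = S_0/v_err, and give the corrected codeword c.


S = (10, 4, 6), error at position 1, error magnitude e = 9, c = [2, 6, 0, 5, 1].

Step 1: column multipliers v_i = (∏_{j≠i}(α_i − α_j))^{−1} mod 11.
  i = 1 (α = 7): (7−3)(7−9)(7−4)(7−8) = 4·(−2)·3·(−1) = 24 ≡ 2, so v_1 = 2^{−1} = 6 (mod 11).
  i = 2 (α = 3): (3−7)(3−9)(3−4)(3−8) = (−4)·(−6)·(−1)·(−5) = 120 ≡ 10, so v_2 = 10^{−1} = 10 (mod 11).
  i = 3 (α = 9): (9−7)(9−3)(9−4)(9−8) = 2·6·5·1 = 60 ≡ 5, so v_3 = 5^{−1} = 9 (mod 11).
  i = 4 (α = 4): (4−7)(4−3)(4−9)(4−8) = (−3)·1·(−5)·(−4) = −60 ≡ 6, so v_4 = 6^{−1} = 2 (mod 11).
  i = 5 (α = 8): (8−7)(8−3)(8−9)(8−4) = 1·5·(−1)·4 = −20 ≡ 2, so v_5 = 2^{−1} = 6 (mod 11).
  v = [6, 10, 9, 2, 6].
Step 2: syndromes of r = [0, 6, 0, 5, 1] (all sums mod 11).
  S_0 = Σ v_i r_i = 6·0 + 10·6 + 9·0 + 2·5 + 6·1 = 76 ≡ 10.
  S_1 = Σ v_i α_i r_i = 6·7·0 + 10·3·6 + 9·9·0 + 2·4·5 + 6·8·1 = 268 ≡ 4.
  α_i^2 mod 11 = [5, 9, 4, 5, 9].
  S_2 = Σ v_i α_i^2 r_i = 6·5·0 + 10·9·6 + 9·4·0 + 2·5·5 + 6·9·1 = 644 ≡ 6.
  S = (10, 4, 6) ≠ 0, so r is not a codeword (an error is present).
Step 3: locate the error. For a single error e at position i, S_ℓ = v_i·e·α_i^ℓ, so α_err = S_1/S_0.
  S_0^{−1} = 10^{−1} = 10 (mod 11), so α_err = 4·10 = 40 ≡ 7 = α_1. Error position i = 1.
  Consistency check: S_2/S_1 = 6·3 = 18 ≡ 7 = α_err ✓ (single-error assumption holds).
Step 4: error magnitude e = S_0/v_1 = S_0·∏_{j≠1}(α_1 − α_j) = 10·2 = 20 ≡ 9 (mod 11).
Step 5: correct position 1: c_1 = r_1 − e = 0 − 9 ≡ 2 (mod 11). Hence c = [2, 6, 0, 5, 1].
  Check: interpolating c through the α_i gives m(x) = 9 + 10·x (degree < 2) with m(α_i) = c_i for every i, so c is indeed a codeword.


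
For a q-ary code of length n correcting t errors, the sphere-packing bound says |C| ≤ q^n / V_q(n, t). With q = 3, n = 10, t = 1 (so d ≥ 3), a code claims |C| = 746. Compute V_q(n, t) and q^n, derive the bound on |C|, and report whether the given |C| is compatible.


V_q(n, t) = 21, q^n = 59049, Hamming bound = 2811, |C| = 746 ≤ bound (satisfied).

Step 1: Compute V_q(n, t) = Σ_{j=0}^1 C(n, j) (q−1)^j.
  j = 0: C(10,0)·(2)^0 = 1·1 = 1.
  j = 1: C(10,1)·(2)^1 = 10·2 = 20.
  V_q(n, t) = 1 + 20 = 21.
Step 2: q^n = 3^10 = 59049.
Step 3: Hamming bound ⌊q^n / V_q(n,t)⌋ = ⌊59049/21⌋ = 2811.
Step 4: Compare |C| = 746 to 2811: satisfied.
The claimed |C| lies below the Hamming bound.
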